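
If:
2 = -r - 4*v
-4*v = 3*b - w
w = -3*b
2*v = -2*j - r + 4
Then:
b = -w/3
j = w/2 + 3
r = -2*w - 2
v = w/2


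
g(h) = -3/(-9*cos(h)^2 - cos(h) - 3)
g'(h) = -3*(-18*sin(h)*cos(h) - sin(h))/(-9*cos(h)^2 - cos(h) - 3)^2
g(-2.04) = 0.68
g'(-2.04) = 0.99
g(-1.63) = 1.01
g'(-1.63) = 0.02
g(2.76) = 0.31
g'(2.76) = -0.18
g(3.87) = 0.41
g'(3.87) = 0.47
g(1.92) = 0.81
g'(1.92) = -1.06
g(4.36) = 0.80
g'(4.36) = 1.06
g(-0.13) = 0.23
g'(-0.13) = -0.04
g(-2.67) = 0.32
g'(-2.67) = 0.24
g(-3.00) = 0.28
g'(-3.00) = 0.06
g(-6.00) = 0.24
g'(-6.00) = 0.10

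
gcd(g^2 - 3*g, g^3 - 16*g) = g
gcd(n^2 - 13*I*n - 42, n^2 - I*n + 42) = n - 7*I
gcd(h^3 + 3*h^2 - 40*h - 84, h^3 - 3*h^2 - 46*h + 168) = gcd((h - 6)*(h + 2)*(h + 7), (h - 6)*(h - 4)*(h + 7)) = h^2 + h - 42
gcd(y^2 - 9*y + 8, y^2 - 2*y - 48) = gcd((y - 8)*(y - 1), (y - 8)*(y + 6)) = y - 8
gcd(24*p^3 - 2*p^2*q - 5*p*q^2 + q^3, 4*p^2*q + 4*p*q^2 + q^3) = 2*p + q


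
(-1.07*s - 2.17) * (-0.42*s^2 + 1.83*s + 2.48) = 0.4494*s^3 - 1.0467*s^2 - 6.6247*s - 5.3816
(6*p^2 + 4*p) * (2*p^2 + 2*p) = 12*p^4 + 20*p^3 + 8*p^2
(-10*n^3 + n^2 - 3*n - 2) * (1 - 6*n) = 60*n^4 - 16*n^3 + 19*n^2 + 9*n - 2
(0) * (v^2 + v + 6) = 0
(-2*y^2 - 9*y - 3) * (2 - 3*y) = 6*y^3 + 23*y^2 - 9*y - 6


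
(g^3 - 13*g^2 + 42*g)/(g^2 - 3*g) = (g^2 - 13*g + 42)/(g - 3)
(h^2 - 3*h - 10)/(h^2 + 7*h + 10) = (h - 5)/(h + 5)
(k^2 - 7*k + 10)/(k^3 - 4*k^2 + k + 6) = (k - 5)/(k^2 - 2*k - 3)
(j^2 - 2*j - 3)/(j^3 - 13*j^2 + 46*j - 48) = (j + 1)/(j^2 - 10*j + 16)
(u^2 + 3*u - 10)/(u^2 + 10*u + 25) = (u - 2)/(u + 5)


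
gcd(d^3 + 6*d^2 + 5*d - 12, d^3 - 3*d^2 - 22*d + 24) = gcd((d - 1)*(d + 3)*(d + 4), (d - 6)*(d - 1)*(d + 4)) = d^2 + 3*d - 4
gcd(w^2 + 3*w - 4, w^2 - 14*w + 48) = 1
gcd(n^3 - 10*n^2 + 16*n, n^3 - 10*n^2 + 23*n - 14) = n - 2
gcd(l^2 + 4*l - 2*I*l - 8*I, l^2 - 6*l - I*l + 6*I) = 1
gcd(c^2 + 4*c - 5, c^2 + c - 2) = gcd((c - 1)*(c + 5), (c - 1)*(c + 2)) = c - 1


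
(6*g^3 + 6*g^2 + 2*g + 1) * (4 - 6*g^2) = -36*g^5 - 36*g^4 + 12*g^3 + 18*g^2 + 8*g + 4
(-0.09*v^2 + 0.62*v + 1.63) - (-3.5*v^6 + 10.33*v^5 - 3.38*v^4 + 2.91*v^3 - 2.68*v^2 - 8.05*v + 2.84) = 3.5*v^6 - 10.33*v^5 + 3.38*v^4 - 2.91*v^3 + 2.59*v^2 + 8.67*v - 1.21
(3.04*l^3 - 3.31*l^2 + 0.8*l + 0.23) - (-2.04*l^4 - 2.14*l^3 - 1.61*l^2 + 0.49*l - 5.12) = 2.04*l^4 + 5.18*l^3 - 1.7*l^2 + 0.31*l + 5.35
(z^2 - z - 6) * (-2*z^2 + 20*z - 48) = -2*z^4 + 22*z^3 - 56*z^2 - 72*z + 288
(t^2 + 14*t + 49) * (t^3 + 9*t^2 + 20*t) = t^5 + 23*t^4 + 195*t^3 + 721*t^2 + 980*t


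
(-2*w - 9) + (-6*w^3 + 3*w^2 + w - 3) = -6*w^3 + 3*w^2 - w - 12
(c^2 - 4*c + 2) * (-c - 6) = -c^3 - 2*c^2 + 22*c - 12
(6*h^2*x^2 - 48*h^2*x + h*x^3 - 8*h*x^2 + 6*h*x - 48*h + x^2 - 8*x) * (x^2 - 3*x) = 6*h^2*x^4 - 66*h^2*x^3 + 144*h^2*x^2 + h*x^5 - 11*h*x^4 + 30*h*x^3 - 66*h*x^2 + 144*h*x + x^4 - 11*x^3 + 24*x^2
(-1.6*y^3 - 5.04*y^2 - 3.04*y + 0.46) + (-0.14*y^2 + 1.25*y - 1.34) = -1.6*y^3 - 5.18*y^2 - 1.79*y - 0.88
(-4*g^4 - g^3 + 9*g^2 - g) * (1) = -4*g^4 - g^3 + 9*g^2 - g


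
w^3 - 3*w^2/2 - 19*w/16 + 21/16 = (w - 7/4)*(w - 3/4)*(w + 1)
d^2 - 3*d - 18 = (d - 6)*(d + 3)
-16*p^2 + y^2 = (-4*p + y)*(4*p + y)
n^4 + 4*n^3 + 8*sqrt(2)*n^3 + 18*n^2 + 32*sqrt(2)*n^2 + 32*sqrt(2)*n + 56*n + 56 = (n + 2)^2*(n + sqrt(2))*(n + 7*sqrt(2))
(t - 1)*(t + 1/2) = t^2 - t/2 - 1/2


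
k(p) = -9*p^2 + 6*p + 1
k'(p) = 6 - 18*p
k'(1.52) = -21.36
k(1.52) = -10.67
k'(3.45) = -56.10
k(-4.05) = -170.92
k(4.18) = -131.17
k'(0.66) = -5.88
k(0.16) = 1.73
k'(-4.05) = 78.90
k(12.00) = -1223.00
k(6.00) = -287.00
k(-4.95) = -249.22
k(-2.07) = -49.98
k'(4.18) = -69.24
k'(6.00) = -102.00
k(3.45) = -85.42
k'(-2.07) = 43.26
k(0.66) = 1.04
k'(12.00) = -210.00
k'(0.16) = 3.12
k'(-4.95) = 95.10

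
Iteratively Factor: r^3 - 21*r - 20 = (r + 4)*(r^2 - 4*r - 5) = (r + 1)*(r + 4)*(r - 5)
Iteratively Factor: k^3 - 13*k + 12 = (k - 1)*(k^2 + k - 12) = (k - 3)*(k - 1)*(k + 4)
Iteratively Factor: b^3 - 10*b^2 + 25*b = (b)*(b^2 - 10*b + 25) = b*(b - 5)*(b - 5)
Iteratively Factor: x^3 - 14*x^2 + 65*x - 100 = (x - 5)*(x^2 - 9*x + 20) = (x - 5)*(x - 4)*(x - 5)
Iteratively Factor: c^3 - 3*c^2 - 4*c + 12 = (c - 3)*(c^2 - 4) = (c - 3)*(c - 2)*(c + 2)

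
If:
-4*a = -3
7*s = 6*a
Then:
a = 3/4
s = 9/14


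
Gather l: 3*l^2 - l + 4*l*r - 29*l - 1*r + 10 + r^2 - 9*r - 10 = 3*l^2 + l*(4*r - 30) + r^2 - 10*r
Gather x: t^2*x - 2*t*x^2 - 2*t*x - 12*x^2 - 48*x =x^2*(-2*t - 12) + x*(t^2 - 2*t - 48)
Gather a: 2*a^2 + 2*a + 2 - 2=2*a^2 + 2*a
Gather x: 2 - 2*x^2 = 2 - 2*x^2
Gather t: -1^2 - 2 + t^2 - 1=t^2 - 4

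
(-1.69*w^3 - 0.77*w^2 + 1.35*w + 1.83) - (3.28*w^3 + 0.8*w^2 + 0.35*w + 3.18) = -4.97*w^3 - 1.57*w^2 + 1.0*w - 1.35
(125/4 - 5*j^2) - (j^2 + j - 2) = -6*j^2 - j + 133/4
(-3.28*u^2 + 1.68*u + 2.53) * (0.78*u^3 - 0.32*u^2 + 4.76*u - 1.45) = -2.5584*u^5 + 2.36*u^4 - 14.177*u^3 + 11.9432*u^2 + 9.6068*u - 3.6685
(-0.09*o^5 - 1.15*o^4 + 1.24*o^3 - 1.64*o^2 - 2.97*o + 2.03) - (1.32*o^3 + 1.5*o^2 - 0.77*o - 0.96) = -0.09*o^5 - 1.15*o^4 - 0.0800000000000001*o^3 - 3.14*o^2 - 2.2*o + 2.99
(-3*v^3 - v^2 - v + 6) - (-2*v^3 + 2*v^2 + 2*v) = -v^3 - 3*v^2 - 3*v + 6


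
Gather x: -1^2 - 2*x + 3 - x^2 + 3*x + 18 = -x^2 + x + 20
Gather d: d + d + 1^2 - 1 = 2*d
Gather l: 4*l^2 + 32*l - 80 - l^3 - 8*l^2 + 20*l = -l^3 - 4*l^2 + 52*l - 80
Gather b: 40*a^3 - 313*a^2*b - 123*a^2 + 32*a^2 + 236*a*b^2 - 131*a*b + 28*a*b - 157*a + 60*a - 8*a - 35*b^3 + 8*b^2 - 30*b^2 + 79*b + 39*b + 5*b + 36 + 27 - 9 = 40*a^3 - 91*a^2 - 105*a - 35*b^3 + b^2*(236*a - 22) + b*(-313*a^2 - 103*a + 123) + 54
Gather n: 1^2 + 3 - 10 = -6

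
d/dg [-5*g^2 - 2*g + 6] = -10*g - 2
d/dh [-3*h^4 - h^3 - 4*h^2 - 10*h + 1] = -12*h^3 - 3*h^2 - 8*h - 10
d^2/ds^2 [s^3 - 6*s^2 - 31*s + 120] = 6*s - 12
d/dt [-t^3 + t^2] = t*(2 - 3*t)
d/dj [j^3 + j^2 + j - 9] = 3*j^2 + 2*j + 1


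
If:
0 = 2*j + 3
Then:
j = -3/2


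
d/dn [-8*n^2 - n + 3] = -16*n - 1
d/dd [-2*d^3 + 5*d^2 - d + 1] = -6*d^2 + 10*d - 1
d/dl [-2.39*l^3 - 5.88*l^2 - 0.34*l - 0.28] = -7.17*l^2 - 11.76*l - 0.34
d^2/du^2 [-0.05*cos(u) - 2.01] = 0.05*cos(u)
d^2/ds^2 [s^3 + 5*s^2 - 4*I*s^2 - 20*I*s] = 6*s + 10 - 8*I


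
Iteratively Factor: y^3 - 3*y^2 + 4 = (y - 2)*(y^2 - y - 2) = (y - 2)^2*(y + 1)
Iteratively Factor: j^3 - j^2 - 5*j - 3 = (j - 3)*(j^2 + 2*j + 1) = (j - 3)*(j + 1)*(j + 1)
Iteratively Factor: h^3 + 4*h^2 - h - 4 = (h - 1)*(h^2 + 5*h + 4) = (h - 1)*(h + 1)*(h + 4)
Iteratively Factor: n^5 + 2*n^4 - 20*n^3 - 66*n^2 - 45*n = (n + 3)*(n^4 - n^3 - 17*n^2 - 15*n) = (n + 3)^2*(n^3 - 4*n^2 - 5*n) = (n - 5)*(n + 3)^2*(n^2 + n) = n*(n - 5)*(n + 3)^2*(n + 1)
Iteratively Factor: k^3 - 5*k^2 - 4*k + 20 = (k + 2)*(k^2 - 7*k + 10) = (k - 2)*(k + 2)*(k - 5)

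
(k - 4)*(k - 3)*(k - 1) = k^3 - 8*k^2 + 19*k - 12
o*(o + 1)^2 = o^3 + 2*o^2 + o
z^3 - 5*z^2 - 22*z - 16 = (z - 8)*(z + 1)*(z + 2)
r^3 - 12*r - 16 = (r - 4)*(r + 2)^2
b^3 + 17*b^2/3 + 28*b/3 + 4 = (b + 2/3)*(b + 2)*(b + 3)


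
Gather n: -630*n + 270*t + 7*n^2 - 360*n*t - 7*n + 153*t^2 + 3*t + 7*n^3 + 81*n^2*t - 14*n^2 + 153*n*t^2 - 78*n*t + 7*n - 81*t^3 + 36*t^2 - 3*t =7*n^3 + n^2*(81*t - 7) + n*(153*t^2 - 438*t - 630) - 81*t^3 + 189*t^2 + 270*t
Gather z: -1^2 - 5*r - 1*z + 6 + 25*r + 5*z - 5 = 20*r + 4*z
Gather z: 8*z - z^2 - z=-z^2 + 7*z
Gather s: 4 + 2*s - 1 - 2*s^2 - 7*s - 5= -2*s^2 - 5*s - 2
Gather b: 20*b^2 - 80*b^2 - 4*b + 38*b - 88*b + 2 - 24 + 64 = -60*b^2 - 54*b + 42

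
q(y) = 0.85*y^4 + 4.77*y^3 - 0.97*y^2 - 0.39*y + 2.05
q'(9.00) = 3619.86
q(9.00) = 8974.15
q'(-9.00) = -1302.42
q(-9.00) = 2026.51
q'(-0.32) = 1.58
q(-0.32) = 1.93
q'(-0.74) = 7.50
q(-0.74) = 0.13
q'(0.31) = 0.49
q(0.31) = 1.99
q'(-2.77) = 42.52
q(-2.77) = -55.65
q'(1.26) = 26.69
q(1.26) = 11.70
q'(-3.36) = 38.71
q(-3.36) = -80.19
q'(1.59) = 46.37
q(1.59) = 23.58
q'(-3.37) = 38.54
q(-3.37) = -80.58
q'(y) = 3.4*y^3 + 14.31*y^2 - 1.94*y - 0.39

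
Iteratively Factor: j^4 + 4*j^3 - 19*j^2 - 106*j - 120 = (j + 4)*(j^3 - 19*j - 30) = (j - 5)*(j + 4)*(j^2 + 5*j + 6) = (j - 5)*(j + 3)*(j + 4)*(j + 2)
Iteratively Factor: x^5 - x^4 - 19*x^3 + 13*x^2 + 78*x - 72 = (x - 1)*(x^4 - 19*x^2 - 6*x + 72) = (x - 2)*(x - 1)*(x^3 + 2*x^2 - 15*x - 36) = (x - 2)*(x - 1)*(x + 3)*(x^2 - x - 12) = (x - 4)*(x - 2)*(x - 1)*(x + 3)*(x + 3)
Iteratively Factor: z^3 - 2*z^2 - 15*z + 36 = (z - 3)*(z^2 + z - 12) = (z - 3)*(z + 4)*(z - 3)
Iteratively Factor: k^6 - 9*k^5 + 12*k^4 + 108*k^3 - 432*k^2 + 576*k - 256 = (k + 4)*(k^5 - 13*k^4 + 64*k^3 - 148*k^2 + 160*k - 64) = (k - 1)*(k + 4)*(k^4 - 12*k^3 + 52*k^2 - 96*k + 64) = (k - 2)*(k - 1)*(k + 4)*(k^3 - 10*k^2 + 32*k - 32) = (k - 4)*(k - 2)*(k - 1)*(k + 4)*(k^2 - 6*k + 8) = (k - 4)^2*(k - 2)*(k - 1)*(k + 4)*(k - 2)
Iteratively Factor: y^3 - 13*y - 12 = (y + 1)*(y^2 - y - 12) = (y - 4)*(y + 1)*(y + 3)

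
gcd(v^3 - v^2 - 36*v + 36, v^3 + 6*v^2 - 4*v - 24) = v + 6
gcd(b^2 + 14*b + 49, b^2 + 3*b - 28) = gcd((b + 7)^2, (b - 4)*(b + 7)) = b + 7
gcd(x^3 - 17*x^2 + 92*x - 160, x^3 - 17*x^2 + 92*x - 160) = x^3 - 17*x^2 + 92*x - 160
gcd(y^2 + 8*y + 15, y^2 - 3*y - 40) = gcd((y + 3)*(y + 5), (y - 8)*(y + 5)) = y + 5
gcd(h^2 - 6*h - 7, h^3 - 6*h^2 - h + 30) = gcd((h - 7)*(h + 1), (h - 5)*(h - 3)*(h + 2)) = 1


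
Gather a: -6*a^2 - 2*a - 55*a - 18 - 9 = -6*a^2 - 57*a - 27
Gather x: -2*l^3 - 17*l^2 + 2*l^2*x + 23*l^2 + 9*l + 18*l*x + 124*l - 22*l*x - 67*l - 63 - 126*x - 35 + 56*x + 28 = -2*l^3 + 6*l^2 + 66*l + x*(2*l^2 - 4*l - 70) - 70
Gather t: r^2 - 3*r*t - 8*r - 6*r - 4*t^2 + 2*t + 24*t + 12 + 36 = r^2 - 14*r - 4*t^2 + t*(26 - 3*r) + 48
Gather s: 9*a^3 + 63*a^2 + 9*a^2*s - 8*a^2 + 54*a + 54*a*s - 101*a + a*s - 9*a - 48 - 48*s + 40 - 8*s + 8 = 9*a^3 + 55*a^2 - 56*a + s*(9*a^2 + 55*a - 56)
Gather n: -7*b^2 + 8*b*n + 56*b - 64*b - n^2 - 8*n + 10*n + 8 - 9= -7*b^2 - 8*b - n^2 + n*(8*b + 2) - 1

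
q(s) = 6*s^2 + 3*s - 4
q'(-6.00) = -69.00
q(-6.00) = 194.00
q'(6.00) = 75.00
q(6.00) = 230.00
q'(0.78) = 12.36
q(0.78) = 1.99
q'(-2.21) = -23.52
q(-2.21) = 18.67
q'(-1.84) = -19.08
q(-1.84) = 10.79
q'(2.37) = 31.44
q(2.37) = 36.81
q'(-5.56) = -63.72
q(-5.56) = 164.80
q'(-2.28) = -24.36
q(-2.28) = 20.35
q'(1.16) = 16.92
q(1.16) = 7.55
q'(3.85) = 49.20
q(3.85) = 96.48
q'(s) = 12*s + 3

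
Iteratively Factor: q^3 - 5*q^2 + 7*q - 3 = (q - 3)*(q^2 - 2*q + 1) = (q - 3)*(q - 1)*(q - 1)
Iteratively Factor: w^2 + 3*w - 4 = (w - 1)*(w + 4)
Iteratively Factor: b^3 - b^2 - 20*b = (b + 4)*(b^2 - 5*b) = b*(b + 4)*(b - 5)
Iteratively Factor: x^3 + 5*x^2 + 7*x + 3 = (x + 1)*(x^2 + 4*x + 3) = (x + 1)^2*(x + 3)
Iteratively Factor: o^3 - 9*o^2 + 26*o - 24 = (o - 2)*(o^2 - 7*o + 12) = (o - 3)*(o - 2)*(o - 4)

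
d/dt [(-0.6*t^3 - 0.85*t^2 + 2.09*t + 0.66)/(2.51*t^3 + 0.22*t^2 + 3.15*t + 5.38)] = (8.88178419700125e-16*t^5 + 2.0015*t^4 - 14.2718*t^3 - 17.7911*t^2 - 9.4364*t + 9.1652)/(6.3001*t^6 + 1.1044*t^5 + 15.8614*t^4 + 28.3936*t^3 + 12.2897*t^2 + 33.894*t + 28.9444)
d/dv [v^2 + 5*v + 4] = 2*v + 5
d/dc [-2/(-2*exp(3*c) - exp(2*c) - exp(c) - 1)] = (-12*exp(2*c) - 4*exp(c) - 2)*exp(c)/(2*exp(3*c) + exp(2*c) + exp(c) + 1)^2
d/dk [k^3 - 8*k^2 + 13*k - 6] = 3*k^2 - 16*k + 13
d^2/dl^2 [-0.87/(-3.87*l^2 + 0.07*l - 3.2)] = (-26.059806*l^2 + 0.471366*l + 0.87*(7.74*l - 0.07)*(15.48*l - 0.14) - 21.54816)/(3.87*l^2 - 0.07*l + 3.2)^3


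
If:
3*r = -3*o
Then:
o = -r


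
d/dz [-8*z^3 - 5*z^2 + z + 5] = -24*z^2 - 10*z + 1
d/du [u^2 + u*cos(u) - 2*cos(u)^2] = -u*sin(u) + 2*u + 2*sin(2*u) + cos(u)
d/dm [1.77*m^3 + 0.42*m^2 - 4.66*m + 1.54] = 5.31*m^2 + 0.84*m - 4.66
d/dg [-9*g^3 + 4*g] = 4 - 27*g^2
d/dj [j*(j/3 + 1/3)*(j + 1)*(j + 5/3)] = 4*j^3/3 + 11*j^2/3 + 26*j/9 + 5/9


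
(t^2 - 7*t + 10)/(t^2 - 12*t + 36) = (t^2 - 7*t + 10)/(t^2 - 12*t + 36)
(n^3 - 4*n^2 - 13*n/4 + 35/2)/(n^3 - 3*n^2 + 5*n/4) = (2*n^2 - 3*n - 14)/(n*(2*n - 1))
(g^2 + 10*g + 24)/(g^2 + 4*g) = (g + 6)/g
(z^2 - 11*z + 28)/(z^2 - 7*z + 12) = (z - 7)/(z - 3)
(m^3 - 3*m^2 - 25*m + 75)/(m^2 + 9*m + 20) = (m^2 - 8*m + 15)/(m + 4)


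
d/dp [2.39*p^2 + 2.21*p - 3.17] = 4.78*p + 2.21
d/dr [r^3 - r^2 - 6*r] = 3*r^2 - 2*r - 6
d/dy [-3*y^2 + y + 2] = 1 - 6*y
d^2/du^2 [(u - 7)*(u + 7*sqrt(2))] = 2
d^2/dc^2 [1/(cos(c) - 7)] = (sin(c)^2 - 7*cos(c) + 1)/(cos(c) - 7)^3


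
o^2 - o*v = o*(o - v)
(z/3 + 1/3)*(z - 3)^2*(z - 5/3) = z^4/3 - 20*z^3/9 + 34*z^2/9 + 4*z/3 - 5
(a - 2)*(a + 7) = a^2 + 5*a - 14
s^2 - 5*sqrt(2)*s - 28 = (s - 7*sqrt(2))*(s + 2*sqrt(2))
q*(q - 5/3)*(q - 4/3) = q^3 - 3*q^2 + 20*q/9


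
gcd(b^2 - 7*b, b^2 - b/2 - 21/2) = 1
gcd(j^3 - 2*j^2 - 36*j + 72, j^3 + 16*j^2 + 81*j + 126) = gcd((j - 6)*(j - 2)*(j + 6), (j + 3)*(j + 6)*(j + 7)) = j + 6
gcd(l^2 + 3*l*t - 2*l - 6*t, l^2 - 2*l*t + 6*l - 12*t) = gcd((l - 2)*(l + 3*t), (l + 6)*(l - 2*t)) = 1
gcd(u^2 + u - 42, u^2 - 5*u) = 1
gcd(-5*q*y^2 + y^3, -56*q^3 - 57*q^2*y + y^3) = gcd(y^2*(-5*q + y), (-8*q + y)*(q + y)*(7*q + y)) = 1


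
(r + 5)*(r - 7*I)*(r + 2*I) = r^3 + 5*r^2 - 5*I*r^2 + 14*r - 25*I*r + 70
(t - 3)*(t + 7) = t^2 + 4*t - 21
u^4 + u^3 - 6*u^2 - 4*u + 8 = (u - 2)*(u - 1)*(u + 2)^2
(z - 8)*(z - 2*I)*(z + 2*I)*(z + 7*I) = z^4 - 8*z^3 + 7*I*z^3 + 4*z^2 - 56*I*z^2 - 32*z + 28*I*z - 224*I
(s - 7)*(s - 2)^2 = s^3 - 11*s^2 + 32*s - 28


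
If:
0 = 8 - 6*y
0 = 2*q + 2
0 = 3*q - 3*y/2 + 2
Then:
No Solution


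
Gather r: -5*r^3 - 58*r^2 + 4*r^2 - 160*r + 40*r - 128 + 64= -5*r^3 - 54*r^2 - 120*r - 64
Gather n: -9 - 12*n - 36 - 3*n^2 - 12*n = -3*n^2 - 24*n - 45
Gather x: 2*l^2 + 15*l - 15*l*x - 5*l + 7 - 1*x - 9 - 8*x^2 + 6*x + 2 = 2*l^2 + 10*l - 8*x^2 + x*(5 - 15*l)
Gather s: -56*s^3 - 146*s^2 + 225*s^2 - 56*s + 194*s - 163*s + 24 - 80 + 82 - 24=-56*s^3 + 79*s^2 - 25*s + 2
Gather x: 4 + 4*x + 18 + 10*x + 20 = 14*x + 42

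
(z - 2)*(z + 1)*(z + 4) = z^3 + 3*z^2 - 6*z - 8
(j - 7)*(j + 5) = j^2 - 2*j - 35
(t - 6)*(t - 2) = t^2 - 8*t + 12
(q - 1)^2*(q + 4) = q^3 + 2*q^2 - 7*q + 4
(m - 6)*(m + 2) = m^2 - 4*m - 12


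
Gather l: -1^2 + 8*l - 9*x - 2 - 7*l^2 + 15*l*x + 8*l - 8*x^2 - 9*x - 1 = -7*l^2 + l*(15*x + 16) - 8*x^2 - 18*x - 4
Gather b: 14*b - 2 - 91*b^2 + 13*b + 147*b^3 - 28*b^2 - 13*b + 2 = 147*b^3 - 119*b^2 + 14*b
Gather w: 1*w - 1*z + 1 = w - z + 1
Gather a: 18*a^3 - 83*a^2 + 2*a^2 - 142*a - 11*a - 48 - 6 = 18*a^3 - 81*a^2 - 153*a - 54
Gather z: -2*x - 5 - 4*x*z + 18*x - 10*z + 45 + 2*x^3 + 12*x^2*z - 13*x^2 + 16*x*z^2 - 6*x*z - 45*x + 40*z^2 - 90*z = 2*x^3 - 13*x^2 - 29*x + z^2*(16*x + 40) + z*(12*x^2 - 10*x - 100) + 40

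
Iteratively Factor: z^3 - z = (z - 1)*(z^2 + z) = (z - 1)*(z + 1)*(z)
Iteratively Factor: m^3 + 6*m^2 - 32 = (m + 4)*(m^2 + 2*m - 8) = (m + 4)^2*(m - 2)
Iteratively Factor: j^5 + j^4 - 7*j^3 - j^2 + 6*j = (j + 3)*(j^4 - 2*j^3 - j^2 + 2*j) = (j - 1)*(j + 3)*(j^3 - j^2 - 2*j) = (j - 1)*(j + 1)*(j + 3)*(j^2 - 2*j) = j*(j - 1)*(j + 1)*(j + 3)*(j - 2)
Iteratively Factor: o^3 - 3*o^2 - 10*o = (o + 2)*(o^2 - 5*o) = (o - 5)*(o + 2)*(o)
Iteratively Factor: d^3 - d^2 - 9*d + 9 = (d - 1)*(d^2 - 9) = (d - 1)*(d + 3)*(d - 3)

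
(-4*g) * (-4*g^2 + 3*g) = 16*g^3 - 12*g^2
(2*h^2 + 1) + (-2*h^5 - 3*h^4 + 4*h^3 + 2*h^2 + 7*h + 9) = -2*h^5 - 3*h^4 + 4*h^3 + 4*h^2 + 7*h + 10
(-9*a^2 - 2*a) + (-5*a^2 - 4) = -14*a^2 - 2*a - 4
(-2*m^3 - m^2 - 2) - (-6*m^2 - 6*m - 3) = -2*m^3 + 5*m^2 + 6*m + 1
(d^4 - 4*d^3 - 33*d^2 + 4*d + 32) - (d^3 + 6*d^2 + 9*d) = d^4 - 5*d^3 - 39*d^2 - 5*d + 32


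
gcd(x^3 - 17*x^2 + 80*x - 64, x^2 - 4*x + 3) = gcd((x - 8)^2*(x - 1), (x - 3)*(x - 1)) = x - 1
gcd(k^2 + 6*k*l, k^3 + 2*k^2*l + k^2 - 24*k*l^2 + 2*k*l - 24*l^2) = k + 6*l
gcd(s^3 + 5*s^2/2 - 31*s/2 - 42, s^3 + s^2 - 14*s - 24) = s^2 - s - 12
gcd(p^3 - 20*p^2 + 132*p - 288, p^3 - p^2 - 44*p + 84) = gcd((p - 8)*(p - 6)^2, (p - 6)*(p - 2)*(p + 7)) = p - 6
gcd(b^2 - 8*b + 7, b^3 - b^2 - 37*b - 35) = b - 7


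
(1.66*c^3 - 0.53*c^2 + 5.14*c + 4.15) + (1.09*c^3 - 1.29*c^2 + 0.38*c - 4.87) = 2.75*c^3 - 1.82*c^2 + 5.52*c - 0.72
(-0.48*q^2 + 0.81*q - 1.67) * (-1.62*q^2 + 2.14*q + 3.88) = 0.7776*q^4 - 2.3394*q^3 + 2.5764*q^2 - 0.431*q - 6.4796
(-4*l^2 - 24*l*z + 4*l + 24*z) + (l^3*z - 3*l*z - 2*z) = l^3*z - 4*l^2 - 27*l*z + 4*l + 22*z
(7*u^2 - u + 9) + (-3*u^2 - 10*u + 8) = 4*u^2 - 11*u + 17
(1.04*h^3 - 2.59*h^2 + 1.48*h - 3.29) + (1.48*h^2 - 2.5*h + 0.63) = 1.04*h^3 - 1.11*h^2 - 1.02*h - 2.66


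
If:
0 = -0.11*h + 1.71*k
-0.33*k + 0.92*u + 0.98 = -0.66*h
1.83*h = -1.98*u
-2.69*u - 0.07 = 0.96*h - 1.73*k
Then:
No Solution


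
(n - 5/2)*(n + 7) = n^2 + 9*n/2 - 35/2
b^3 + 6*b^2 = b^2*(b + 6)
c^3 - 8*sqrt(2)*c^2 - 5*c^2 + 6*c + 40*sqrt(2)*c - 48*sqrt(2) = (c - 3)*(c - 2)*(c - 8*sqrt(2))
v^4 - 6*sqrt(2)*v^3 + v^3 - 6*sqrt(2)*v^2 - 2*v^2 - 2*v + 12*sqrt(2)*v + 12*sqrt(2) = (v + 1)*(v - 6*sqrt(2))*(v - sqrt(2))*(v + sqrt(2))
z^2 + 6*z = z*(z + 6)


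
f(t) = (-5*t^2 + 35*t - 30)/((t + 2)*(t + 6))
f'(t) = (35 - 10*t)/((t + 2)*(t + 6)) - (-5*t^2 + 35*t - 30)/((t + 2)*(t + 6)^2) - (-5*t^2 + 35*t - 30)/((t + 2)^2*(t + 6)) = 15*(-5*t^2 - 4*t + 44)/(t^4 + 16*t^3 + 88*t^2 + 192*t + 144)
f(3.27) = 0.63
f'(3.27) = -0.14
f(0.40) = -1.09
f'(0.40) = 2.64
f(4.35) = 0.42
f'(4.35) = -0.24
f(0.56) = -0.71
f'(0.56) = 2.14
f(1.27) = 0.27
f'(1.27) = 0.82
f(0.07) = -2.19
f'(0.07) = 4.15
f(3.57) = 0.59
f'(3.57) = -0.18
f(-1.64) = -64.25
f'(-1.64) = 225.96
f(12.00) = -1.31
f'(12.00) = -0.17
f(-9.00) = -35.71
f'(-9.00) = -11.05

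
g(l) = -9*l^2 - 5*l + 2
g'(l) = -18*l - 5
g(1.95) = -41.97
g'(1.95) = -40.10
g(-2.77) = -53.21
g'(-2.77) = 44.86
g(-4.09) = -128.10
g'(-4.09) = 68.62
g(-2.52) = -42.55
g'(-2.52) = 40.36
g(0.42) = -1.69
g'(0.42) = -12.56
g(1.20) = -16.96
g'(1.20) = -26.60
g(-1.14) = -4.00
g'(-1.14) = 15.52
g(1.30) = -19.71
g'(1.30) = -28.40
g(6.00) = -352.00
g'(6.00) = -113.00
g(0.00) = 2.00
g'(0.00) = -5.00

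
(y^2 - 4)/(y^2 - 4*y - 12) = (y - 2)/(y - 6)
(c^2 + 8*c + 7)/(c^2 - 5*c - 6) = (c + 7)/(c - 6)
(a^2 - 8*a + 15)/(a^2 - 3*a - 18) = (-a^2 + 8*a - 15)/(-a^2 + 3*a + 18)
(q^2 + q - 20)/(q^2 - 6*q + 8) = (q + 5)/(q - 2)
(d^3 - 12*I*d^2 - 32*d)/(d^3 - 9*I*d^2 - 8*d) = (d - 4*I)/(d - I)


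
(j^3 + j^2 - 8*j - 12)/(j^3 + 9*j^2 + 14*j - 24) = (j^3 + j^2 - 8*j - 12)/(j^3 + 9*j^2 + 14*j - 24)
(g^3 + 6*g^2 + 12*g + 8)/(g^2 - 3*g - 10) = (g^2 + 4*g + 4)/(g - 5)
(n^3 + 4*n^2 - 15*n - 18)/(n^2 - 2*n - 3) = n + 6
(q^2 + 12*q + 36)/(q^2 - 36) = (q + 6)/(q - 6)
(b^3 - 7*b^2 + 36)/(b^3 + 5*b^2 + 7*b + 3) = (b^3 - 7*b^2 + 36)/(b^3 + 5*b^2 + 7*b + 3)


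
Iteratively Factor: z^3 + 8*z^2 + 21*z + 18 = (z + 3)*(z^2 + 5*z + 6) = (z + 3)^2*(z + 2)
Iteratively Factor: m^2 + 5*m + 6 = (m + 3)*(m + 2)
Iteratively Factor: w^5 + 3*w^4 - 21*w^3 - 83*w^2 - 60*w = (w + 1)*(w^4 + 2*w^3 - 23*w^2 - 60*w) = (w + 1)*(w + 3)*(w^3 - w^2 - 20*w) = (w + 1)*(w + 3)*(w + 4)*(w^2 - 5*w) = (w - 5)*(w + 1)*(w + 3)*(w + 4)*(w)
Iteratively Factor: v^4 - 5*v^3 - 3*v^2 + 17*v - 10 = (v + 2)*(v^3 - 7*v^2 + 11*v - 5) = (v - 5)*(v + 2)*(v^2 - 2*v + 1) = (v - 5)*(v - 1)*(v + 2)*(v - 1)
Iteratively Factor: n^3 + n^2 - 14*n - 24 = (n + 3)*(n^2 - 2*n - 8) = (n - 4)*(n + 3)*(n + 2)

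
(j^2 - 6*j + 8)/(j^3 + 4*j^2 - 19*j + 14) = (j - 4)/(j^2 + 6*j - 7)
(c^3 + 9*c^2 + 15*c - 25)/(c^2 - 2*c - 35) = (c^2 + 4*c - 5)/(c - 7)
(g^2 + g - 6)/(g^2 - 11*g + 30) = (g^2 + g - 6)/(g^2 - 11*g + 30)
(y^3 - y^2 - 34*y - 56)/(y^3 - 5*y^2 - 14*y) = (y + 4)/y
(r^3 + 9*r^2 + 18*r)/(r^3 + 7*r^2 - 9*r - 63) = r*(r + 6)/(r^2 + 4*r - 21)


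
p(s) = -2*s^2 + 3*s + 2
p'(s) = 3 - 4*s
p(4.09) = -19.19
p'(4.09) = -13.36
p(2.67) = -4.25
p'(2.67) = -7.68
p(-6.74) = -109.08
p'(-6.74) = 29.96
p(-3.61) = -34.89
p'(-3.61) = 17.44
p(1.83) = 0.79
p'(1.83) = -4.32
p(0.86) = 3.10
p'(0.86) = -0.44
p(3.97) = -17.61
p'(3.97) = -12.88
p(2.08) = -0.41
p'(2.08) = -5.32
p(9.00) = -133.00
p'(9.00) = -33.00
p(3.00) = -7.00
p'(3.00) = -9.00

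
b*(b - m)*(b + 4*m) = b^3 + 3*b^2*m - 4*b*m^2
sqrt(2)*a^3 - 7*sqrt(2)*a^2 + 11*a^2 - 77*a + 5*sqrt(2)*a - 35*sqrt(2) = (a - 7)*(a + 5*sqrt(2))*(sqrt(2)*a + 1)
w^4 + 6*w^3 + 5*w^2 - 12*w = w*(w - 1)*(w + 3)*(w + 4)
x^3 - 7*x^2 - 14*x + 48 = (x - 8)*(x - 2)*(x + 3)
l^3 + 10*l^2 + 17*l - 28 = (l - 1)*(l + 4)*(l + 7)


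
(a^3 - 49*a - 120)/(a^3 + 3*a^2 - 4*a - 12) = (a^2 - 3*a - 40)/(a^2 - 4)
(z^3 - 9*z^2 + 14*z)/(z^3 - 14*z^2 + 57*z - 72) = z*(z^2 - 9*z + 14)/(z^3 - 14*z^2 + 57*z - 72)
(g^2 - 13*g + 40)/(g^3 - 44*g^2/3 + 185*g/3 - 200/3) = 3/(3*g - 5)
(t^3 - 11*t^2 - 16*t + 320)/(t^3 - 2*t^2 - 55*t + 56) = (t^2 - 3*t - 40)/(t^2 + 6*t - 7)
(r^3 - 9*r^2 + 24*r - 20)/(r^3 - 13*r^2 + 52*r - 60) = (r - 2)/(r - 6)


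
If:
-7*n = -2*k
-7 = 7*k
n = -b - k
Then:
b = 9/7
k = -1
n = -2/7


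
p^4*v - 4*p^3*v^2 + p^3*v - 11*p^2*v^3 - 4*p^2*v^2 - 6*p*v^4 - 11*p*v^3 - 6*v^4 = (p - 6*v)*(p + v)^2*(p*v + v)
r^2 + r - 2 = (r - 1)*(r + 2)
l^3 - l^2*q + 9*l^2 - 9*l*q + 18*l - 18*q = (l + 3)*(l + 6)*(l - q)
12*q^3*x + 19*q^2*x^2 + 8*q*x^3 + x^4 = x*(q + x)*(3*q + x)*(4*q + x)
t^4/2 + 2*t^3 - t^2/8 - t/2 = t*(t/2 + 1/4)*(t - 1/2)*(t + 4)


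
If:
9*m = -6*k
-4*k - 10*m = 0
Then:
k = 0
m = 0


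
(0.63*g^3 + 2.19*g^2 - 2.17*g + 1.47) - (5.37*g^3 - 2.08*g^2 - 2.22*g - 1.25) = -4.74*g^3 + 4.27*g^2 + 0.0500000000000003*g + 2.72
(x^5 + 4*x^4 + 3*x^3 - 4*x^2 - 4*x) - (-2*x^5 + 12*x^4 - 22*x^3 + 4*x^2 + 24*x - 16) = 3*x^5 - 8*x^4 + 25*x^3 - 8*x^2 - 28*x + 16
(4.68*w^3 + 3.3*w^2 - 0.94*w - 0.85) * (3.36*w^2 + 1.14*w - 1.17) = 15.7248*w^5 + 16.4232*w^4 - 4.872*w^3 - 7.7886*w^2 + 0.1308*w + 0.9945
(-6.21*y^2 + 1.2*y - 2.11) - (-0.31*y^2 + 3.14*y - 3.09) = -5.9*y^2 - 1.94*y + 0.98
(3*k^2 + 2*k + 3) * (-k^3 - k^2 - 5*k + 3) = -3*k^5 - 5*k^4 - 20*k^3 - 4*k^2 - 9*k + 9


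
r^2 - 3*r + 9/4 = (r - 3/2)^2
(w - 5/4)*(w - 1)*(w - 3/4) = w^3 - 3*w^2 + 47*w/16 - 15/16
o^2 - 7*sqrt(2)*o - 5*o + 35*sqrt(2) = (o - 5)*(o - 7*sqrt(2))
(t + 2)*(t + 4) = t^2 + 6*t + 8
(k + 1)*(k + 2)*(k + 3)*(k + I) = k^4 + 6*k^3 + I*k^3 + 11*k^2 + 6*I*k^2 + 6*k + 11*I*k + 6*I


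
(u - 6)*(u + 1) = u^2 - 5*u - 6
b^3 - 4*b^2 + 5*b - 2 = (b - 2)*(b - 1)^2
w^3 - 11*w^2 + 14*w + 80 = (w - 8)*(w - 5)*(w + 2)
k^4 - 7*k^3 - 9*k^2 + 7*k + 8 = (k - 8)*(k - 1)*(k + 1)^2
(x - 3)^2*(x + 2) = x^3 - 4*x^2 - 3*x + 18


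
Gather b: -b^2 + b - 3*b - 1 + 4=-b^2 - 2*b + 3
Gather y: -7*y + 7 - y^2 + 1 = -y^2 - 7*y + 8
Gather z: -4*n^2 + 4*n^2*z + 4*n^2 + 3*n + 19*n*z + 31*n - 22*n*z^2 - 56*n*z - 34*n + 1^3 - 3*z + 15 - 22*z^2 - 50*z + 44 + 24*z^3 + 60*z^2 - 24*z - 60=24*z^3 + z^2*(38 - 22*n) + z*(4*n^2 - 37*n - 77)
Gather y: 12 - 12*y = 12 - 12*y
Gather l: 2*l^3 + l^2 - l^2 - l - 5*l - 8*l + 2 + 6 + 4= 2*l^3 - 14*l + 12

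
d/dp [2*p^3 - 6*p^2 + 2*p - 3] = 6*p^2 - 12*p + 2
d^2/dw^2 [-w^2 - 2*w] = -2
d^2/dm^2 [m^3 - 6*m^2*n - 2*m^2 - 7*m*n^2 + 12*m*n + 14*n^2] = 6*m - 12*n - 4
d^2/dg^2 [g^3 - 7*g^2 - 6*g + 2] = 6*g - 14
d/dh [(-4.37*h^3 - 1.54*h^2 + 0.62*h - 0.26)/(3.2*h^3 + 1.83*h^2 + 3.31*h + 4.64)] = (7.105427357601e-15*h^5 - 3.0691*h^4 - 32.8974*h^3 - 64.5664*h^2 - 13.3396*h + 3.7374)/(10.24*h^6 + 11.712*h^5 + 24.5329*h^4 + 41.8106*h^3 + 27.9385*h^2 + 30.7168*h + 21.5296)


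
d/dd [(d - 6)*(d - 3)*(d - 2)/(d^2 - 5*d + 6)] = 1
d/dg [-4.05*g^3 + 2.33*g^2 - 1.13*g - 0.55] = -12.15*g^2 + 4.66*g - 1.13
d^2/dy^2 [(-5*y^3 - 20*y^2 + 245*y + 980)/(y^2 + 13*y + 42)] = -260/(y^3 + 18*y^2 + 108*y + 216)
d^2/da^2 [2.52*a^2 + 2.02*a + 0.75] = 5.04000000000000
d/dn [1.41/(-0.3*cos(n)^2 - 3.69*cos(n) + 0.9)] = -(0.846*cos(n) + 5.2029)*sin(n)/(0.3*cos(n)^2 + 3.69*cos(n) - 0.9)^2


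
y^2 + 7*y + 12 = (y + 3)*(y + 4)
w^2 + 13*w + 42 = (w + 6)*(w + 7)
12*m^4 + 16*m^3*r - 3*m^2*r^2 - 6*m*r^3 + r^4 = (-6*m + r)*(-2*m + r)*(m + r)^2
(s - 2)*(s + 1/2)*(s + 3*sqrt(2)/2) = s^3 - 3*s^2/2 + 3*sqrt(2)*s^2/2 - 9*sqrt(2)*s/4 - s - 3*sqrt(2)/2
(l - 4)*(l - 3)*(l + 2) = l^3 - 5*l^2 - 2*l + 24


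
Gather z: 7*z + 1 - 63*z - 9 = -56*z - 8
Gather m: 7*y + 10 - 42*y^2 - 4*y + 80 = -42*y^2 + 3*y + 90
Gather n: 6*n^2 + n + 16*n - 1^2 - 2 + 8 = 6*n^2 + 17*n + 5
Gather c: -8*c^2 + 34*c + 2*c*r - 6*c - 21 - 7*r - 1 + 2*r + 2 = -8*c^2 + c*(2*r + 28) - 5*r - 20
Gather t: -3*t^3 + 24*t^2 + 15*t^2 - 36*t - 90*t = -3*t^3 + 39*t^2 - 126*t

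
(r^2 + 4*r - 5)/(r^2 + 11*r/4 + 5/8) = 8*(r^2 + 4*r - 5)/(8*r^2 + 22*r + 5)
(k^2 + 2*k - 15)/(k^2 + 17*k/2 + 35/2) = 2*(k - 3)/(2*k + 7)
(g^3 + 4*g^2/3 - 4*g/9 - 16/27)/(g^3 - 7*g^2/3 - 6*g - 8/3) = (9*g^2 + 6*g - 8)/(9*(g^2 - 3*g - 4))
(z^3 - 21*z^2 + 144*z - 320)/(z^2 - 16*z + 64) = z - 5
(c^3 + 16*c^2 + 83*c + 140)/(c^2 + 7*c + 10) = (c^2 + 11*c + 28)/(c + 2)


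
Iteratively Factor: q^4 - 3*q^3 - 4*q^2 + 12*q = (q + 2)*(q^3 - 5*q^2 + 6*q) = (q - 3)*(q + 2)*(q^2 - 2*q) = (q - 3)*(q - 2)*(q + 2)*(q)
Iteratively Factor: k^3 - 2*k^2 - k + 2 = (k + 1)*(k^2 - 3*k + 2) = (k - 1)*(k + 1)*(k - 2)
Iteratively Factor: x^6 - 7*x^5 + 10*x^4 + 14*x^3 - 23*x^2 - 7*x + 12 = (x + 1)*(x^5 - 8*x^4 + 18*x^3 - 4*x^2 - 19*x + 12) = (x - 1)*(x + 1)*(x^4 - 7*x^3 + 11*x^2 + 7*x - 12) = (x - 4)*(x - 1)*(x + 1)*(x^3 - 3*x^2 - x + 3) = (x - 4)*(x - 1)*(x + 1)^2*(x^2 - 4*x + 3) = (x - 4)*(x - 1)^2*(x + 1)^2*(x - 3)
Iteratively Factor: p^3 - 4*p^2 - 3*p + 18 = (p + 2)*(p^2 - 6*p + 9) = (p - 3)*(p + 2)*(p - 3)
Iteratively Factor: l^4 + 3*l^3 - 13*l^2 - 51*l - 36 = (l + 3)*(l^3 - 13*l - 12) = (l - 4)*(l + 3)*(l^2 + 4*l + 3) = (l - 4)*(l + 3)^2*(l + 1)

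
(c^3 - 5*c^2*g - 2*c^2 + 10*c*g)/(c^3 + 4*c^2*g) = (c^2 - 5*c*g - 2*c + 10*g)/(c*(c + 4*g))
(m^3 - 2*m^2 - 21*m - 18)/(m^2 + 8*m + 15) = (m^2 - 5*m - 6)/(m + 5)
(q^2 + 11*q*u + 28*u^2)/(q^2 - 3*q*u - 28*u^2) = (q + 7*u)/(q - 7*u)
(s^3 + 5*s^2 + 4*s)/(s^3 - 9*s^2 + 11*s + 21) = s*(s + 4)/(s^2 - 10*s + 21)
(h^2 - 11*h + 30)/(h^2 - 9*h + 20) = (h - 6)/(h - 4)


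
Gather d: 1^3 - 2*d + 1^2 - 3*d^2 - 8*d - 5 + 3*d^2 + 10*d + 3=0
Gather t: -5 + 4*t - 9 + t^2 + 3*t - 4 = t^2 + 7*t - 18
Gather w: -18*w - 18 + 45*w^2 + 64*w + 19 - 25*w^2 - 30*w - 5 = 20*w^2 + 16*w - 4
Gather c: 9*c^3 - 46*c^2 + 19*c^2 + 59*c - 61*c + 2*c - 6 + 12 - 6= 9*c^3 - 27*c^2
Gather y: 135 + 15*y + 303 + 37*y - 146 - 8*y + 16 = 44*y + 308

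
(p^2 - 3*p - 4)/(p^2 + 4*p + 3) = (p - 4)/(p + 3)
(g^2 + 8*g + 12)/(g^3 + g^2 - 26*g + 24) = (g + 2)/(g^2 - 5*g + 4)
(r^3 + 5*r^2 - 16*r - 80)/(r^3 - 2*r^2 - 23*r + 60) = (r + 4)/(r - 3)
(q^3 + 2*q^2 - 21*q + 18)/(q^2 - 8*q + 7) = (q^2 + 3*q - 18)/(q - 7)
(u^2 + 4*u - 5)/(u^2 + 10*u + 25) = (u - 1)/(u + 5)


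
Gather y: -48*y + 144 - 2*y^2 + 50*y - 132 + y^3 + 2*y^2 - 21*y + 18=y^3 - 19*y + 30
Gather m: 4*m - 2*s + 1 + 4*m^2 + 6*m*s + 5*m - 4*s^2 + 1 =4*m^2 + m*(6*s + 9) - 4*s^2 - 2*s + 2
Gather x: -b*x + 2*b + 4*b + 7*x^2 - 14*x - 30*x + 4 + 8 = 6*b + 7*x^2 + x*(-b - 44) + 12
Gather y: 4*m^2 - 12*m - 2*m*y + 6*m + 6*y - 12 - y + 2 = 4*m^2 - 6*m + y*(5 - 2*m) - 10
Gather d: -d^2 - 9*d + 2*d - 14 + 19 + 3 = -d^2 - 7*d + 8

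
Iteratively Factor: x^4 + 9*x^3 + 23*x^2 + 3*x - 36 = (x + 4)*(x^3 + 5*x^2 + 3*x - 9) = (x + 3)*(x + 4)*(x^2 + 2*x - 3) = (x + 3)^2*(x + 4)*(x - 1)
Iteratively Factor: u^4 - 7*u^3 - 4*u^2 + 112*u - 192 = (u - 4)*(u^3 - 3*u^2 - 16*u + 48) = (u - 4)^2*(u^2 + u - 12) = (u - 4)^2*(u + 4)*(u - 3)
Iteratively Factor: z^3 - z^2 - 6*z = (z)*(z^2 - z - 6) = z*(z - 3)*(z + 2)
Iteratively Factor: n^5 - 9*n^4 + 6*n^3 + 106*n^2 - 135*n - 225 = (n - 3)*(n^4 - 6*n^3 - 12*n^2 + 70*n + 75) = (n - 3)*(n + 1)*(n^3 - 7*n^2 - 5*n + 75) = (n - 5)*(n - 3)*(n + 1)*(n^2 - 2*n - 15) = (n - 5)^2*(n - 3)*(n + 1)*(n + 3)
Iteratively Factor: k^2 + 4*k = (k + 4)*(k)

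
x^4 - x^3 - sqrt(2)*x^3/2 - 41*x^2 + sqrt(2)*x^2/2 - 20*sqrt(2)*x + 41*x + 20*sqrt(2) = (x - 1)*(x - 5*sqrt(2))*(x + sqrt(2)/2)*(x + 4*sqrt(2))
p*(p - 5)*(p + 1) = p^3 - 4*p^2 - 5*p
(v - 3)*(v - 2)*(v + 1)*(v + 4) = v^4 - 15*v^2 + 10*v + 24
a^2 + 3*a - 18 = (a - 3)*(a + 6)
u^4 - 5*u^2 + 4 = (u - 2)*(u - 1)*(u + 1)*(u + 2)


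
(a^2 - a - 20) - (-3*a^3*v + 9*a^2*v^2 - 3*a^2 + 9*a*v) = 3*a^3*v - 9*a^2*v^2 + 4*a^2 - 9*a*v - a - 20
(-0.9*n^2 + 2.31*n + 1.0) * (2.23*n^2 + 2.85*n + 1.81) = -2.007*n^4 + 2.5863*n^3 + 7.1845*n^2 + 7.0311*n + 1.81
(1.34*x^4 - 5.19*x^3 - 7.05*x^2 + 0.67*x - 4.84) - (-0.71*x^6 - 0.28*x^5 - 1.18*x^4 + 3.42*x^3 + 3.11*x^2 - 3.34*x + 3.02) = 0.71*x^6 + 0.28*x^5 + 2.52*x^4 - 8.61*x^3 - 10.16*x^2 + 4.01*x - 7.86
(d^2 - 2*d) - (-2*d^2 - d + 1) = 3*d^2 - d - 1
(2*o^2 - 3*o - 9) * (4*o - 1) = 8*o^3 - 14*o^2 - 33*o + 9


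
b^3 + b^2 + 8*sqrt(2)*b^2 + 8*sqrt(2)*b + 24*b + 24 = (b + 1)*(b + 2*sqrt(2))*(b + 6*sqrt(2))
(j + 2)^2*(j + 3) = j^3 + 7*j^2 + 16*j + 12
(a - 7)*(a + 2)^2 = a^3 - 3*a^2 - 24*a - 28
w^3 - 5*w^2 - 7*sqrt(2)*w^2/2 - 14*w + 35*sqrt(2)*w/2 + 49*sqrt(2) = (w - 7)*(w + 2)*(w - 7*sqrt(2)/2)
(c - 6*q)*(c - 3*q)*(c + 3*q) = c^3 - 6*c^2*q - 9*c*q^2 + 54*q^3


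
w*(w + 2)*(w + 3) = w^3 + 5*w^2 + 6*w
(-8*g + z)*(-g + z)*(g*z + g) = 8*g^3*z + 8*g^3 - 9*g^2*z^2 - 9*g^2*z + g*z^3 + g*z^2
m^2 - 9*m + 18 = (m - 6)*(m - 3)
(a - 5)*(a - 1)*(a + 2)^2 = a^4 - 2*a^3 - 15*a^2 - 4*a + 20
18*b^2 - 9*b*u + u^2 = (-6*b + u)*(-3*b + u)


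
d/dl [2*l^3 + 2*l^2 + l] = 6*l^2 + 4*l + 1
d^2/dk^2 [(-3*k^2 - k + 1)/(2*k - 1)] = -2/(8*k^3 - 12*k^2 + 6*k - 1)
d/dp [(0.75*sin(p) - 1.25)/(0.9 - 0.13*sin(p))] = 0.5125*cos(p)/(0.13*sin(p) - 0.9)^2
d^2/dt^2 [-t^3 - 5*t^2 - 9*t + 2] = -6*t - 10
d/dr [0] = 0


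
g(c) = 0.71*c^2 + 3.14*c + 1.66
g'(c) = 1.42*c + 3.14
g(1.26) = 6.74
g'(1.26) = 4.93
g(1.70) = 9.05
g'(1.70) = 5.55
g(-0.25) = 0.92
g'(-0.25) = 2.78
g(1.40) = 7.45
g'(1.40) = 5.13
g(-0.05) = 1.50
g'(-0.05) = 3.07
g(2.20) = 12.00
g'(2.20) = 6.26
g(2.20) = 12.00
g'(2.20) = 6.26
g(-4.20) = 1.00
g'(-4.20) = -2.82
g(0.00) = 1.66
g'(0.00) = 3.14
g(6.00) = 46.06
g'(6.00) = 11.66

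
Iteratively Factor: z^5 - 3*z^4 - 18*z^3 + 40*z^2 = (z - 2)*(z^4 - z^3 - 20*z^2) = z*(z - 2)*(z^3 - z^2 - 20*z) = z*(z - 2)*(z + 4)*(z^2 - 5*z) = z*(z - 5)*(z - 2)*(z + 4)*(z)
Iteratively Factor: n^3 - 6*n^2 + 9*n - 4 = (n - 1)*(n^2 - 5*n + 4) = (n - 1)^2*(n - 4)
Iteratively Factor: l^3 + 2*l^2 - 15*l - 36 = (l + 3)*(l^2 - l - 12) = (l + 3)^2*(l - 4)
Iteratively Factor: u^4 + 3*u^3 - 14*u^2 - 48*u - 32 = (u + 1)*(u^3 + 2*u^2 - 16*u - 32) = (u - 4)*(u + 1)*(u^2 + 6*u + 8) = (u - 4)*(u + 1)*(u + 2)*(u + 4)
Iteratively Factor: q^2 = (q)*(q)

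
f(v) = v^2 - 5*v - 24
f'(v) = 2*v - 5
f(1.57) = -29.39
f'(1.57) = -1.86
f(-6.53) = 51.29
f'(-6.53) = -18.06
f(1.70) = -29.61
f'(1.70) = -1.60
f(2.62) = -30.24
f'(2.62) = 0.24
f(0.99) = -27.97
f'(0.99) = -3.02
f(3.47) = -29.31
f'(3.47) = 1.94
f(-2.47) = -5.55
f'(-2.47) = -9.94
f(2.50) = -30.25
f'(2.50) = 0.00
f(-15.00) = 276.00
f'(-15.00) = -35.00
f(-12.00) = 180.00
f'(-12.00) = -29.00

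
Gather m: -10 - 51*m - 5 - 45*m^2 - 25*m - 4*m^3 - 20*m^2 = -4*m^3 - 65*m^2 - 76*m - 15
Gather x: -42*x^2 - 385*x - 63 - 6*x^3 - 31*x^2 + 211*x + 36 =-6*x^3 - 73*x^2 - 174*x - 27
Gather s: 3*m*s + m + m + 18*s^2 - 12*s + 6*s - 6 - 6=2*m + 18*s^2 + s*(3*m - 6) - 12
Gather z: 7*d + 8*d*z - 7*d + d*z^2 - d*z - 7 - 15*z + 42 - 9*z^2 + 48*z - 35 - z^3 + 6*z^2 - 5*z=-z^3 + z^2*(d - 3) + z*(7*d + 28)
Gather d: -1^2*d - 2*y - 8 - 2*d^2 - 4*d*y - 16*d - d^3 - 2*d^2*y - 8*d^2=-d^3 + d^2*(-2*y - 10) + d*(-4*y - 17) - 2*y - 8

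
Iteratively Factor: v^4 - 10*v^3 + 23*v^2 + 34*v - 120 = (v - 5)*(v^3 - 5*v^2 - 2*v + 24) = (v - 5)*(v - 4)*(v^2 - v - 6) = (v - 5)*(v - 4)*(v + 2)*(v - 3)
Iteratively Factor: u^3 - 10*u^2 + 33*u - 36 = (u - 3)*(u^2 - 7*u + 12) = (u - 3)^2*(u - 4)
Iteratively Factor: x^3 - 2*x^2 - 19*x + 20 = (x + 4)*(x^2 - 6*x + 5) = (x - 1)*(x + 4)*(x - 5)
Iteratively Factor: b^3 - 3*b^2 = (b)*(b^2 - 3*b) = b^2*(b - 3)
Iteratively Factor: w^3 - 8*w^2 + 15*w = (w - 3)*(w^2 - 5*w) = w*(w - 3)*(w - 5)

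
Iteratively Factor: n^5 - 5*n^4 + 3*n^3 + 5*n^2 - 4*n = (n - 1)*(n^4 - 4*n^3 - n^2 + 4*n) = (n - 1)^2*(n^3 - 3*n^2 - 4*n) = (n - 4)*(n - 1)^2*(n^2 + n) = n*(n - 4)*(n - 1)^2*(n + 1)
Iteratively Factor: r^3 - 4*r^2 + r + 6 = (r + 1)*(r^2 - 5*r + 6) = (r - 2)*(r + 1)*(r - 3)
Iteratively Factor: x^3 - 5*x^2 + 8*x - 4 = (x - 2)*(x^2 - 3*x + 2) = (x - 2)^2*(x - 1)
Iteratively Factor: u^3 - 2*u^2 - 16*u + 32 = (u + 4)*(u^2 - 6*u + 8) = (u - 2)*(u + 4)*(u - 4)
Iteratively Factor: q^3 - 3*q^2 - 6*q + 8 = (q - 4)*(q^2 + q - 2) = (q - 4)*(q - 1)*(q + 2)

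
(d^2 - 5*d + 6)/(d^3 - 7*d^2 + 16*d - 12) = 1/(d - 2)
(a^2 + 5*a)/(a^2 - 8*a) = (a + 5)/(a - 8)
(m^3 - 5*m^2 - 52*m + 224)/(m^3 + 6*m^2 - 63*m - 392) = (m - 4)/(m + 7)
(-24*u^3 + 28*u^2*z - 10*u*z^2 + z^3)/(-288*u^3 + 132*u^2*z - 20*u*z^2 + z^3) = (4*u^2 - 4*u*z + z^2)/(48*u^2 - 14*u*z + z^2)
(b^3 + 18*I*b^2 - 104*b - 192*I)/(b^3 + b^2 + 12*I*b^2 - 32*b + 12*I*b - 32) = (b + 6*I)/(b + 1)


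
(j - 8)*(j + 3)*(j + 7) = j^3 + 2*j^2 - 59*j - 168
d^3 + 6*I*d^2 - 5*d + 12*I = (d - I)*(d + 3*I)*(d + 4*I)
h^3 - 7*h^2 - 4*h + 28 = (h - 7)*(h - 2)*(h + 2)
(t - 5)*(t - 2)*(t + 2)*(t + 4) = t^4 - t^3 - 24*t^2 + 4*t + 80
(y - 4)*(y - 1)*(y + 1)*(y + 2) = y^4 - 2*y^3 - 9*y^2 + 2*y + 8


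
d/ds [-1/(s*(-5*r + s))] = (-5*r + 2*s)/(s^2*(5*r - s)^2)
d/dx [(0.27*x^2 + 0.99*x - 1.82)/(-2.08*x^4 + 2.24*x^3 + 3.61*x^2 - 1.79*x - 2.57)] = (1.1232*x^5 + 5.5728*x^4 - 19.5776*x^3 + 8.1732*x^2 + 11.7526*x - 5.8021)/(4.3264*x^8 - 9.3184*x^7 - 10.0*x^6 + 23.6192*x^5 + 15.7041*x^4 - 24.4374*x^3 - 15.3513*x^2 + 9.2006*x + 6.6049)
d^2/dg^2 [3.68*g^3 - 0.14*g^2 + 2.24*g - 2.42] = 22.08*g - 0.28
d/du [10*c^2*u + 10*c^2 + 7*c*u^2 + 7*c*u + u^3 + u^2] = 10*c^2 + 14*c*u + 7*c + 3*u^2 + 2*u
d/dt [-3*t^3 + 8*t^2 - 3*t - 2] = -9*t^2 + 16*t - 3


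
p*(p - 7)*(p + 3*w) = p^3 + 3*p^2*w - 7*p^2 - 21*p*w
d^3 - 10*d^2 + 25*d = d*(d - 5)^2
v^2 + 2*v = v*(v + 2)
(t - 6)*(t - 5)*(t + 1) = t^3 - 10*t^2 + 19*t + 30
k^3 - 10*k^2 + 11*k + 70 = (k - 7)*(k - 5)*(k + 2)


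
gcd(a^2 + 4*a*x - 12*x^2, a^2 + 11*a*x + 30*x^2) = a + 6*x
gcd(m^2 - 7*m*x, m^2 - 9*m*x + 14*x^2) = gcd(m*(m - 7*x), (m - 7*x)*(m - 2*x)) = -m + 7*x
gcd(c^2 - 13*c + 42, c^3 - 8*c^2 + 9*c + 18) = c - 6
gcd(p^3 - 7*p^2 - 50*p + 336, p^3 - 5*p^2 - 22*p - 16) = p - 8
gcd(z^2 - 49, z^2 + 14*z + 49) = z + 7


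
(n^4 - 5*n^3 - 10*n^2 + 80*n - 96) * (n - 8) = n^5 - 13*n^4 + 30*n^3 + 160*n^2 - 736*n + 768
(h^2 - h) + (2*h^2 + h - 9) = 3*h^2 - 9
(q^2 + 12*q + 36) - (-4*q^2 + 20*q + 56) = 5*q^2 - 8*q - 20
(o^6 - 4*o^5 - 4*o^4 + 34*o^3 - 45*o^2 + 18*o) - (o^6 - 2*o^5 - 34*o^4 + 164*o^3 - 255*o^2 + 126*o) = -2*o^5 + 30*o^4 - 130*o^3 + 210*o^2 - 108*o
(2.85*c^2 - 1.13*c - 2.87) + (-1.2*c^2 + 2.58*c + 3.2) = 1.65*c^2 + 1.45*c + 0.33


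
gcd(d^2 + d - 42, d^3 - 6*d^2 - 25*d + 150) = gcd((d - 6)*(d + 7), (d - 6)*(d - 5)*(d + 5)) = d - 6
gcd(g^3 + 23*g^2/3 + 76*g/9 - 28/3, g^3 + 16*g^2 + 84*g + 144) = g + 6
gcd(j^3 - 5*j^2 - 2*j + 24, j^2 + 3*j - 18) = j - 3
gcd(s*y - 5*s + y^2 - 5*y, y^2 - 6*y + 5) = y - 5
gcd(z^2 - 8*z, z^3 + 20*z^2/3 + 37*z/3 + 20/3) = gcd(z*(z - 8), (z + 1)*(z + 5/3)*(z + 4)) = 1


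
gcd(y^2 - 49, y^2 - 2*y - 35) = y - 7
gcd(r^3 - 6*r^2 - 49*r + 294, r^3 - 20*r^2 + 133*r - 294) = r^2 - 13*r + 42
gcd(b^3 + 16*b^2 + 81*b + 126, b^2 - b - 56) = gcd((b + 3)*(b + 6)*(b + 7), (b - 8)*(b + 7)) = b + 7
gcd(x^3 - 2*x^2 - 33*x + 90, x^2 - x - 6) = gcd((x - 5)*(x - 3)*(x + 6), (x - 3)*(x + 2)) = x - 3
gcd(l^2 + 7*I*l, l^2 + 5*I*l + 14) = l + 7*I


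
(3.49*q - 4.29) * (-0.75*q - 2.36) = -2.6175*q^2 - 5.0189*q + 10.1244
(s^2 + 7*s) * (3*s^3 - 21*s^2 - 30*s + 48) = 3*s^5 - 177*s^3 - 162*s^2 + 336*s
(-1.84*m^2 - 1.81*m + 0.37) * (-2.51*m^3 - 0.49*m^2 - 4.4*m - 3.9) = 4.6184*m^5 + 5.4447*m^4 + 8.0542*m^3 + 14.9587*m^2 + 5.431*m - 1.443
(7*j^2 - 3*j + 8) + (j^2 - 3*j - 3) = 8*j^2 - 6*j + 5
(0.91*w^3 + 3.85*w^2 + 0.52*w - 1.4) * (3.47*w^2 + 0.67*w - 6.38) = 3.1577*w^5 + 13.9692*w^4 - 1.4219*w^3 - 29.0726*w^2 - 4.2556*w + 8.932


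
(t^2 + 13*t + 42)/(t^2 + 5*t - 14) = (t + 6)/(t - 2)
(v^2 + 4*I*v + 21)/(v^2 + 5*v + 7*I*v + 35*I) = (v - 3*I)/(v + 5)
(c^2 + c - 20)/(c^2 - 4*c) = (c + 5)/c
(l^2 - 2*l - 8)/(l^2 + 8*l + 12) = (l - 4)/(l + 6)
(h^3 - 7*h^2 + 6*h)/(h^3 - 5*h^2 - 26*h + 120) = h*(h - 1)/(h^2 + h - 20)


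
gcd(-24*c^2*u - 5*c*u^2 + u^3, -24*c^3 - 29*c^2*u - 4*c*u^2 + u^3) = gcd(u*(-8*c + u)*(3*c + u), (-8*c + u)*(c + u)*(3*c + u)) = -24*c^2 - 5*c*u + u^2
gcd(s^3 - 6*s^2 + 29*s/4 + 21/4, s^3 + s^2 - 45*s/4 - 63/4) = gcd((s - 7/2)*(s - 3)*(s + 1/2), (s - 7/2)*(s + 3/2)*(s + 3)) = s - 7/2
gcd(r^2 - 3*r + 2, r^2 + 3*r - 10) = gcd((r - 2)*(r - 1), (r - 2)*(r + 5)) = r - 2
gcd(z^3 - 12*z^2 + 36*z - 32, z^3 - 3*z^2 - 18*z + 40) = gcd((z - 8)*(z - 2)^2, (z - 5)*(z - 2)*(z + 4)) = z - 2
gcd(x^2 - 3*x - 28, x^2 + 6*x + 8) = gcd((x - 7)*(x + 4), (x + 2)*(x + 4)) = x + 4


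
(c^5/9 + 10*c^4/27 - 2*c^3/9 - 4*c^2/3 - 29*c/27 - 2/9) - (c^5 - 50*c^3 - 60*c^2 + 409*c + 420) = -8*c^5/9 + 10*c^4/27 + 448*c^3/9 + 176*c^2/3 - 11072*c/27 - 3782/9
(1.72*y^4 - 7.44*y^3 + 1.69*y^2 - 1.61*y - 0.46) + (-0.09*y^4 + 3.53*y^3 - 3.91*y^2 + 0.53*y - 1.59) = 1.63*y^4 - 3.91*y^3 - 2.22*y^2 - 1.08*y - 2.05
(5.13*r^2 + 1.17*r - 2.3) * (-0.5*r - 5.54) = -2.565*r^3 - 29.0052*r^2 - 5.3318*r + 12.742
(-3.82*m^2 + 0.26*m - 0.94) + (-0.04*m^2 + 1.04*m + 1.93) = -3.86*m^2 + 1.3*m + 0.99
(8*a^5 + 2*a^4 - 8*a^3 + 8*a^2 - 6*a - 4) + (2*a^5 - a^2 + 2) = 10*a^5 + 2*a^4 - 8*a^3 + 7*a^2 - 6*a - 2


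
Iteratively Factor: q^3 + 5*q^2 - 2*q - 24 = (q + 4)*(q^2 + q - 6) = (q - 2)*(q + 4)*(q + 3)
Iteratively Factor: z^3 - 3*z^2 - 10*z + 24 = (z - 2)*(z^2 - z - 12) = (z - 2)*(z + 3)*(z - 4)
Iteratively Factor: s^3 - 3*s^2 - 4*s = (s - 4)*(s^2 + s) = s*(s - 4)*(s + 1)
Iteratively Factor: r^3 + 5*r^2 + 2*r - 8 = (r + 4)*(r^2 + r - 2) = (r + 2)*(r + 4)*(r - 1)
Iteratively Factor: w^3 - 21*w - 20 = (w - 5)*(w^2 + 5*w + 4) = (w - 5)*(w + 1)*(w + 4)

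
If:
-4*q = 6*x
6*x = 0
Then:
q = 0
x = 0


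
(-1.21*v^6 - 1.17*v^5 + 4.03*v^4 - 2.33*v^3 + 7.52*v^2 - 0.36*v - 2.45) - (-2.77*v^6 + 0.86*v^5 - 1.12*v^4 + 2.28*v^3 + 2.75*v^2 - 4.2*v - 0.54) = 1.56*v^6 - 2.03*v^5 + 5.15*v^4 - 4.61*v^3 + 4.77*v^2 + 3.84*v - 1.91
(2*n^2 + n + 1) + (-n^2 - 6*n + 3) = n^2 - 5*n + 4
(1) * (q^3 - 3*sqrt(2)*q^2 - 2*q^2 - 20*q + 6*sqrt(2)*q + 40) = q^3 - 3*sqrt(2)*q^2 - 2*q^2 - 20*q + 6*sqrt(2)*q + 40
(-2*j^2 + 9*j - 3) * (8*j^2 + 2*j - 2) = -16*j^4 + 68*j^3 - 2*j^2 - 24*j + 6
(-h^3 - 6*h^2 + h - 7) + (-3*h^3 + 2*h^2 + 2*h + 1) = -4*h^3 - 4*h^2 + 3*h - 6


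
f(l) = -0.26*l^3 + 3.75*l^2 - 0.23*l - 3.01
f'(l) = -0.78*l^2 + 7.5*l - 0.23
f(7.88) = 100.81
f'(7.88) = 10.44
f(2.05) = 10.04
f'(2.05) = 11.87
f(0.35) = -2.64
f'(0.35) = 2.30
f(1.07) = 0.72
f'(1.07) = 6.90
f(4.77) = 53.00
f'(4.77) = 17.80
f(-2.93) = 36.40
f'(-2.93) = -28.90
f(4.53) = 48.73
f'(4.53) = 17.74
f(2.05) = 10.04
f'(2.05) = 11.87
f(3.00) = 23.03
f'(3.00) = 15.25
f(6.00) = 74.45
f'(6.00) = 16.69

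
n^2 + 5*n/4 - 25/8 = (n - 5/4)*(n + 5/2)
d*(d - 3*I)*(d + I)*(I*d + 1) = I*d^4 + 3*d^3 + I*d^2 + 3*d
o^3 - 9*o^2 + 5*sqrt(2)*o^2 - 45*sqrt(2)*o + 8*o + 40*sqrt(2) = (o - 8)*(o - 1)*(o + 5*sqrt(2))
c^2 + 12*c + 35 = (c + 5)*(c + 7)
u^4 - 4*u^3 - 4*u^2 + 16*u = u*(u - 4)*(u - 2)*(u + 2)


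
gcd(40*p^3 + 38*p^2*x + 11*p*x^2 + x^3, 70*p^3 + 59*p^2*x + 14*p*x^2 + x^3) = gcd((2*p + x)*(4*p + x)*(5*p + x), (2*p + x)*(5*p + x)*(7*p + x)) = 10*p^2 + 7*p*x + x^2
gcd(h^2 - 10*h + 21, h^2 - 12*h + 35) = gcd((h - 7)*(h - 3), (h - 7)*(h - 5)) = h - 7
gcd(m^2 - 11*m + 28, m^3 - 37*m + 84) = m - 4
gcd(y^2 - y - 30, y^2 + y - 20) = y + 5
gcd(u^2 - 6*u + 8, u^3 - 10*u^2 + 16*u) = u - 2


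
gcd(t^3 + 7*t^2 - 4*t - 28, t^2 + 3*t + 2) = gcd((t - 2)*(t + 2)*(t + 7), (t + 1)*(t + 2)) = t + 2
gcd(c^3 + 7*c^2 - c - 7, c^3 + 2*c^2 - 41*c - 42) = c^2 + 8*c + 7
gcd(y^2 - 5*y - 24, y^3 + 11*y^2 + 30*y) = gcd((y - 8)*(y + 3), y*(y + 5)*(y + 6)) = 1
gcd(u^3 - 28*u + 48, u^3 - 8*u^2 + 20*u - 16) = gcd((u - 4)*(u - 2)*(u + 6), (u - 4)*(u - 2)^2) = u^2 - 6*u + 8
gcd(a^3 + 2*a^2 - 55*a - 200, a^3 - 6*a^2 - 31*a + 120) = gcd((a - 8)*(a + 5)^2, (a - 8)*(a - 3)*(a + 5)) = a^2 - 3*a - 40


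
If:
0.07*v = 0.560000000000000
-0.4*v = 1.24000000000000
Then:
No Solution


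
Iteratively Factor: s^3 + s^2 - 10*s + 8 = (s - 1)*(s^2 + 2*s - 8) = (s - 1)*(s + 4)*(s - 2)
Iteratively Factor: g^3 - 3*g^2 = (g)*(g^2 - 3*g) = g^2*(g - 3)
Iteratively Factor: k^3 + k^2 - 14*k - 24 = (k + 3)*(k^2 - 2*k - 8) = (k - 4)*(k + 3)*(k + 2)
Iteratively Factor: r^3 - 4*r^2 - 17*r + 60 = (r - 3)*(r^2 - r - 20) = (r - 3)*(r + 4)*(r - 5)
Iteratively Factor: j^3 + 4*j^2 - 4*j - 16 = (j + 4)*(j^2 - 4) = (j + 2)*(j + 4)*(j - 2)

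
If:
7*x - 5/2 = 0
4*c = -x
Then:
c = -5/56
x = 5/14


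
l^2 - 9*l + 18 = (l - 6)*(l - 3)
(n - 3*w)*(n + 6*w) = n^2 + 3*n*w - 18*w^2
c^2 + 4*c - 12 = (c - 2)*(c + 6)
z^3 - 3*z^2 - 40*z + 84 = (z - 7)*(z - 2)*(z + 6)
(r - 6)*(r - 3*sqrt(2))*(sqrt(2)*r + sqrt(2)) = sqrt(2)*r^3 - 5*sqrt(2)*r^2 - 6*r^2 - 6*sqrt(2)*r + 30*r + 36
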